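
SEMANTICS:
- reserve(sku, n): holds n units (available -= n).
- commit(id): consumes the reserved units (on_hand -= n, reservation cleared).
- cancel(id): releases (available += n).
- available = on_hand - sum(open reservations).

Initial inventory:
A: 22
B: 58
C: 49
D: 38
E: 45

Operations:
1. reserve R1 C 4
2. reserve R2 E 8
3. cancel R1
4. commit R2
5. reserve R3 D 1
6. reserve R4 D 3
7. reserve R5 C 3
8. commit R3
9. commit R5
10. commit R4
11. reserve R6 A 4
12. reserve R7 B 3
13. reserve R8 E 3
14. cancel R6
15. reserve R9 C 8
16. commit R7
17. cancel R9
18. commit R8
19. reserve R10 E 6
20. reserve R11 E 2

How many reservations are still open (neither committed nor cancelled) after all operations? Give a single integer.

Step 1: reserve R1 C 4 -> on_hand[A=22 B=58 C=49 D=38 E=45] avail[A=22 B=58 C=45 D=38 E=45] open={R1}
Step 2: reserve R2 E 8 -> on_hand[A=22 B=58 C=49 D=38 E=45] avail[A=22 B=58 C=45 D=38 E=37] open={R1,R2}
Step 3: cancel R1 -> on_hand[A=22 B=58 C=49 D=38 E=45] avail[A=22 B=58 C=49 D=38 E=37] open={R2}
Step 4: commit R2 -> on_hand[A=22 B=58 C=49 D=38 E=37] avail[A=22 B=58 C=49 D=38 E=37] open={}
Step 5: reserve R3 D 1 -> on_hand[A=22 B=58 C=49 D=38 E=37] avail[A=22 B=58 C=49 D=37 E=37] open={R3}
Step 6: reserve R4 D 3 -> on_hand[A=22 B=58 C=49 D=38 E=37] avail[A=22 B=58 C=49 D=34 E=37] open={R3,R4}
Step 7: reserve R5 C 3 -> on_hand[A=22 B=58 C=49 D=38 E=37] avail[A=22 B=58 C=46 D=34 E=37] open={R3,R4,R5}
Step 8: commit R3 -> on_hand[A=22 B=58 C=49 D=37 E=37] avail[A=22 B=58 C=46 D=34 E=37] open={R4,R5}
Step 9: commit R5 -> on_hand[A=22 B=58 C=46 D=37 E=37] avail[A=22 B=58 C=46 D=34 E=37] open={R4}
Step 10: commit R4 -> on_hand[A=22 B=58 C=46 D=34 E=37] avail[A=22 B=58 C=46 D=34 E=37] open={}
Step 11: reserve R6 A 4 -> on_hand[A=22 B=58 C=46 D=34 E=37] avail[A=18 B=58 C=46 D=34 E=37] open={R6}
Step 12: reserve R7 B 3 -> on_hand[A=22 B=58 C=46 D=34 E=37] avail[A=18 B=55 C=46 D=34 E=37] open={R6,R7}
Step 13: reserve R8 E 3 -> on_hand[A=22 B=58 C=46 D=34 E=37] avail[A=18 B=55 C=46 D=34 E=34] open={R6,R7,R8}
Step 14: cancel R6 -> on_hand[A=22 B=58 C=46 D=34 E=37] avail[A=22 B=55 C=46 D=34 E=34] open={R7,R8}
Step 15: reserve R9 C 8 -> on_hand[A=22 B=58 C=46 D=34 E=37] avail[A=22 B=55 C=38 D=34 E=34] open={R7,R8,R9}
Step 16: commit R7 -> on_hand[A=22 B=55 C=46 D=34 E=37] avail[A=22 B=55 C=38 D=34 E=34] open={R8,R9}
Step 17: cancel R9 -> on_hand[A=22 B=55 C=46 D=34 E=37] avail[A=22 B=55 C=46 D=34 E=34] open={R8}
Step 18: commit R8 -> on_hand[A=22 B=55 C=46 D=34 E=34] avail[A=22 B=55 C=46 D=34 E=34] open={}
Step 19: reserve R10 E 6 -> on_hand[A=22 B=55 C=46 D=34 E=34] avail[A=22 B=55 C=46 D=34 E=28] open={R10}
Step 20: reserve R11 E 2 -> on_hand[A=22 B=55 C=46 D=34 E=34] avail[A=22 B=55 C=46 D=34 E=26] open={R10,R11}
Open reservations: ['R10', 'R11'] -> 2

Answer: 2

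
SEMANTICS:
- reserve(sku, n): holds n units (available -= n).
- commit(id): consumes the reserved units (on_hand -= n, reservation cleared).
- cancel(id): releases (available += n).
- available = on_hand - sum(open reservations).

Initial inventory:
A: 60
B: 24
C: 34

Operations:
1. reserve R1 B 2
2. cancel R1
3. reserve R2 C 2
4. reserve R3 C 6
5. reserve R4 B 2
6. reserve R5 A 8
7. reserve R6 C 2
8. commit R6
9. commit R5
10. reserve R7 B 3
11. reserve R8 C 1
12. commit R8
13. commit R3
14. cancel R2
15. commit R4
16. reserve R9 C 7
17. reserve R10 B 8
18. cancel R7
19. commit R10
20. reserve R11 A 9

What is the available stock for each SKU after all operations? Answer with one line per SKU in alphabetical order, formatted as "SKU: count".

Answer: A: 43
B: 14
C: 18

Derivation:
Step 1: reserve R1 B 2 -> on_hand[A=60 B=24 C=34] avail[A=60 B=22 C=34] open={R1}
Step 2: cancel R1 -> on_hand[A=60 B=24 C=34] avail[A=60 B=24 C=34] open={}
Step 3: reserve R2 C 2 -> on_hand[A=60 B=24 C=34] avail[A=60 B=24 C=32] open={R2}
Step 4: reserve R3 C 6 -> on_hand[A=60 B=24 C=34] avail[A=60 B=24 C=26] open={R2,R3}
Step 5: reserve R4 B 2 -> on_hand[A=60 B=24 C=34] avail[A=60 B=22 C=26] open={R2,R3,R4}
Step 6: reserve R5 A 8 -> on_hand[A=60 B=24 C=34] avail[A=52 B=22 C=26] open={R2,R3,R4,R5}
Step 7: reserve R6 C 2 -> on_hand[A=60 B=24 C=34] avail[A=52 B=22 C=24] open={R2,R3,R4,R5,R6}
Step 8: commit R6 -> on_hand[A=60 B=24 C=32] avail[A=52 B=22 C=24] open={R2,R3,R4,R5}
Step 9: commit R5 -> on_hand[A=52 B=24 C=32] avail[A=52 B=22 C=24] open={R2,R3,R4}
Step 10: reserve R7 B 3 -> on_hand[A=52 B=24 C=32] avail[A=52 B=19 C=24] open={R2,R3,R4,R7}
Step 11: reserve R8 C 1 -> on_hand[A=52 B=24 C=32] avail[A=52 B=19 C=23] open={R2,R3,R4,R7,R8}
Step 12: commit R8 -> on_hand[A=52 B=24 C=31] avail[A=52 B=19 C=23] open={R2,R3,R4,R7}
Step 13: commit R3 -> on_hand[A=52 B=24 C=25] avail[A=52 B=19 C=23] open={R2,R4,R7}
Step 14: cancel R2 -> on_hand[A=52 B=24 C=25] avail[A=52 B=19 C=25] open={R4,R7}
Step 15: commit R4 -> on_hand[A=52 B=22 C=25] avail[A=52 B=19 C=25] open={R7}
Step 16: reserve R9 C 7 -> on_hand[A=52 B=22 C=25] avail[A=52 B=19 C=18] open={R7,R9}
Step 17: reserve R10 B 8 -> on_hand[A=52 B=22 C=25] avail[A=52 B=11 C=18] open={R10,R7,R9}
Step 18: cancel R7 -> on_hand[A=52 B=22 C=25] avail[A=52 B=14 C=18] open={R10,R9}
Step 19: commit R10 -> on_hand[A=52 B=14 C=25] avail[A=52 B=14 C=18] open={R9}
Step 20: reserve R11 A 9 -> on_hand[A=52 B=14 C=25] avail[A=43 B=14 C=18] open={R11,R9}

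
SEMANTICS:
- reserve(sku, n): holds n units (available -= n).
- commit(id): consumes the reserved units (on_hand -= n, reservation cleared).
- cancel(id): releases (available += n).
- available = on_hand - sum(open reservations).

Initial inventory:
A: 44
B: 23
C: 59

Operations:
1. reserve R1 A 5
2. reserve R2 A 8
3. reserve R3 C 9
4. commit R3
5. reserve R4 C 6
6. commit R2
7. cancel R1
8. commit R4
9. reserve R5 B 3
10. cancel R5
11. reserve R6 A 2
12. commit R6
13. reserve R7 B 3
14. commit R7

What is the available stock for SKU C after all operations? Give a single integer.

Step 1: reserve R1 A 5 -> on_hand[A=44 B=23 C=59] avail[A=39 B=23 C=59] open={R1}
Step 2: reserve R2 A 8 -> on_hand[A=44 B=23 C=59] avail[A=31 B=23 C=59] open={R1,R2}
Step 3: reserve R3 C 9 -> on_hand[A=44 B=23 C=59] avail[A=31 B=23 C=50] open={R1,R2,R3}
Step 4: commit R3 -> on_hand[A=44 B=23 C=50] avail[A=31 B=23 C=50] open={R1,R2}
Step 5: reserve R4 C 6 -> on_hand[A=44 B=23 C=50] avail[A=31 B=23 C=44] open={R1,R2,R4}
Step 6: commit R2 -> on_hand[A=36 B=23 C=50] avail[A=31 B=23 C=44] open={R1,R4}
Step 7: cancel R1 -> on_hand[A=36 B=23 C=50] avail[A=36 B=23 C=44] open={R4}
Step 8: commit R4 -> on_hand[A=36 B=23 C=44] avail[A=36 B=23 C=44] open={}
Step 9: reserve R5 B 3 -> on_hand[A=36 B=23 C=44] avail[A=36 B=20 C=44] open={R5}
Step 10: cancel R5 -> on_hand[A=36 B=23 C=44] avail[A=36 B=23 C=44] open={}
Step 11: reserve R6 A 2 -> on_hand[A=36 B=23 C=44] avail[A=34 B=23 C=44] open={R6}
Step 12: commit R6 -> on_hand[A=34 B=23 C=44] avail[A=34 B=23 C=44] open={}
Step 13: reserve R7 B 3 -> on_hand[A=34 B=23 C=44] avail[A=34 B=20 C=44] open={R7}
Step 14: commit R7 -> on_hand[A=34 B=20 C=44] avail[A=34 B=20 C=44] open={}
Final available[C] = 44

Answer: 44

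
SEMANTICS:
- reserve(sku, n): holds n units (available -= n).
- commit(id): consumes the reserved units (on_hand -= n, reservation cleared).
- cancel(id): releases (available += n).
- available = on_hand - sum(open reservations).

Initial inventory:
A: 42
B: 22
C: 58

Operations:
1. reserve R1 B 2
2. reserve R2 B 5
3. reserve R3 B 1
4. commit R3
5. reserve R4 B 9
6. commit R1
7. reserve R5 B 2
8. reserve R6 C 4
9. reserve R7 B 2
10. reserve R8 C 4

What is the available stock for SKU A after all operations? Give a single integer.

Step 1: reserve R1 B 2 -> on_hand[A=42 B=22 C=58] avail[A=42 B=20 C=58] open={R1}
Step 2: reserve R2 B 5 -> on_hand[A=42 B=22 C=58] avail[A=42 B=15 C=58] open={R1,R2}
Step 3: reserve R3 B 1 -> on_hand[A=42 B=22 C=58] avail[A=42 B=14 C=58] open={R1,R2,R3}
Step 4: commit R3 -> on_hand[A=42 B=21 C=58] avail[A=42 B=14 C=58] open={R1,R2}
Step 5: reserve R4 B 9 -> on_hand[A=42 B=21 C=58] avail[A=42 B=5 C=58] open={R1,R2,R4}
Step 6: commit R1 -> on_hand[A=42 B=19 C=58] avail[A=42 B=5 C=58] open={R2,R4}
Step 7: reserve R5 B 2 -> on_hand[A=42 B=19 C=58] avail[A=42 B=3 C=58] open={R2,R4,R5}
Step 8: reserve R6 C 4 -> on_hand[A=42 B=19 C=58] avail[A=42 B=3 C=54] open={R2,R4,R5,R6}
Step 9: reserve R7 B 2 -> on_hand[A=42 B=19 C=58] avail[A=42 B=1 C=54] open={R2,R4,R5,R6,R7}
Step 10: reserve R8 C 4 -> on_hand[A=42 B=19 C=58] avail[A=42 B=1 C=50] open={R2,R4,R5,R6,R7,R8}
Final available[A] = 42

Answer: 42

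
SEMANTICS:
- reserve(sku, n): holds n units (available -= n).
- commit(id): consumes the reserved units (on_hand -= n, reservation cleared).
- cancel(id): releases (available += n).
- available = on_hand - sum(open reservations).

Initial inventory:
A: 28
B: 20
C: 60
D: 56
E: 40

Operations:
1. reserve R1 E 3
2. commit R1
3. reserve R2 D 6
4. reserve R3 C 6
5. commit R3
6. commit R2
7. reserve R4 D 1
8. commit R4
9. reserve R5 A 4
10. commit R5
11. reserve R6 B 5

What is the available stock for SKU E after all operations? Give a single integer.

Answer: 37

Derivation:
Step 1: reserve R1 E 3 -> on_hand[A=28 B=20 C=60 D=56 E=40] avail[A=28 B=20 C=60 D=56 E=37] open={R1}
Step 2: commit R1 -> on_hand[A=28 B=20 C=60 D=56 E=37] avail[A=28 B=20 C=60 D=56 E=37] open={}
Step 3: reserve R2 D 6 -> on_hand[A=28 B=20 C=60 D=56 E=37] avail[A=28 B=20 C=60 D=50 E=37] open={R2}
Step 4: reserve R3 C 6 -> on_hand[A=28 B=20 C=60 D=56 E=37] avail[A=28 B=20 C=54 D=50 E=37] open={R2,R3}
Step 5: commit R3 -> on_hand[A=28 B=20 C=54 D=56 E=37] avail[A=28 B=20 C=54 D=50 E=37] open={R2}
Step 6: commit R2 -> on_hand[A=28 B=20 C=54 D=50 E=37] avail[A=28 B=20 C=54 D=50 E=37] open={}
Step 7: reserve R4 D 1 -> on_hand[A=28 B=20 C=54 D=50 E=37] avail[A=28 B=20 C=54 D=49 E=37] open={R4}
Step 8: commit R4 -> on_hand[A=28 B=20 C=54 D=49 E=37] avail[A=28 B=20 C=54 D=49 E=37] open={}
Step 9: reserve R5 A 4 -> on_hand[A=28 B=20 C=54 D=49 E=37] avail[A=24 B=20 C=54 D=49 E=37] open={R5}
Step 10: commit R5 -> on_hand[A=24 B=20 C=54 D=49 E=37] avail[A=24 B=20 C=54 D=49 E=37] open={}
Step 11: reserve R6 B 5 -> on_hand[A=24 B=20 C=54 D=49 E=37] avail[A=24 B=15 C=54 D=49 E=37] open={R6}
Final available[E] = 37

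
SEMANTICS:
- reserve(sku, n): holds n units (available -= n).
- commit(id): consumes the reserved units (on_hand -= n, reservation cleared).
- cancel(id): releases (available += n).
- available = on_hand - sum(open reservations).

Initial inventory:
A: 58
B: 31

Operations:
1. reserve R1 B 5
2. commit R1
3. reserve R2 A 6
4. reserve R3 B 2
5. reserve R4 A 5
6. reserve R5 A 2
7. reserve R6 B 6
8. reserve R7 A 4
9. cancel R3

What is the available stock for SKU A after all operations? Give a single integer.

Answer: 41

Derivation:
Step 1: reserve R1 B 5 -> on_hand[A=58 B=31] avail[A=58 B=26] open={R1}
Step 2: commit R1 -> on_hand[A=58 B=26] avail[A=58 B=26] open={}
Step 3: reserve R2 A 6 -> on_hand[A=58 B=26] avail[A=52 B=26] open={R2}
Step 4: reserve R3 B 2 -> on_hand[A=58 B=26] avail[A=52 B=24] open={R2,R3}
Step 5: reserve R4 A 5 -> on_hand[A=58 B=26] avail[A=47 B=24] open={R2,R3,R4}
Step 6: reserve R5 A 2 -> on_hand[A=58 B=26] avail[A=45 B=24] open={R2,R3,R4,R5}
Step 7: reserve R6 B 6 -> on_hand[A=58 B=26] avail[A=45 B=18] open={R2,R3,R4,R5,R6}
Step 8: reserve R7 A 4 -> on_hand[A=58 B=26] avail[A=41 B=18] open={R2,R3,R4,R5,R6,R7}
Step 9: cancel R3 -> on_hand[A=58 B=26] avail[A=41 B=20] open={R2,R4,R5,R6,R7}
Final available[A] = 41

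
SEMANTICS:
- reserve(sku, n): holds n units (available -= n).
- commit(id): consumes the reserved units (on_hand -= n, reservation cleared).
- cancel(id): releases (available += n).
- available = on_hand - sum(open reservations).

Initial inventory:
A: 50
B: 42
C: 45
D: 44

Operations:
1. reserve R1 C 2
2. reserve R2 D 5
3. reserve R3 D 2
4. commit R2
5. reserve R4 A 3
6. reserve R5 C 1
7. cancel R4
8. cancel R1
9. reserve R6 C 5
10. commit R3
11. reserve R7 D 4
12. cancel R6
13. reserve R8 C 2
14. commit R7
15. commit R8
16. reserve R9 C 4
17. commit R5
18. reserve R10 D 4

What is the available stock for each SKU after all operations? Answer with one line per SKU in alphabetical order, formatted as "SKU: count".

Step 1: reserve R1 C 2 -> on_hand[A=50 B=42 C=45 D=44] avail[A=50 B=42 C=43 D=44] open={R1}
Step 2: reserve R2 D 5 -> on_hand[A=50 B=42 C=45 D=44] avail[A=50 B=42 C=43 D=39] open={R1,R2}
Step 3: reserve R3 D 2 -> on_hand[A=50 B=42 C=45 D=44] avail[A=50 B=42 C=43 D=37] open={R1,R2,R3}
Step 4: commit R2 -> on_hand[A=50 B=42 C=45 D=39] avail[A=50 B=42 C=43 D=37] open={R1,R3}
Step 5: reserve R4 A 3 -> on_hand[A=50 B=42 C=45 D=39] avail[A=47 B=42 C=43 D=37] open={R1,R3,R4}
Step 6: reserve R5 C 1 -> on_hand[A=50 B=42 C=45 D=39] avail[A=47 B=42 C=42 D=37] open={R1,R3,R4,R5}
Step 7: cancel R4 -> on_hand[A=50 B=42 C=45 D=39] avail[A=50 B=42 C=42 D=37] open={R1,R3,R5}
Step 8: cancel R1 -> on_hand[A=50 B=42 C=45 D=39] avail[A=50 B=42 C=44 D=37] open={R3,R5}
Step 9: reserve R6 C 5 -> on_hand[A=50 B=42 C=45 D=39] avail[A=50 B=42 C=39 D=37] open={R3,R5,R6}
Step 10: commit R3 -> on_hand[A=50 B=42 C=45 D=37] avail[A=50 B=42 C=39 D=37] open={R5,R6}
Step 11: reserve R7 D 4 -> on_hand[A=50 B=42 C=45 D=37] avail[A=50 B=42 C=39 D=33] open={R5,R6,R7}
Step 12: cancel R6 -> on_hand[A=50 B=42 C=45 D=37] avail[A=50 B=42 C=44 D=33] open={R5,R7}
Step 13: reserve R8 C 2 -> on_hand[A=50 B=42 C=45 D=37] avail[A=50 B=42 C=42 D=33] open={R5,R7,R8}
Step 14: commit R7 -> on_hand[A=50 B=42 C=45 D=33] avail[A=50 B=42 C=42 D=33] open={R5,R8}
Step 15: commit R8 -> on_hand[A=50 B=42 C=43 D=33] avail[A=50 B=42 C=42 D=33] open={R5}
Step 16: reserve R9 C 4 -> on_hand[A=50 B=42 C=43 D=33] avail[A=50 B=42 C=38 D=33] open={R5,R9}
Step 17: commit R5 -> on_hand[A=50 B=42 C=42 D=33] avail[A=50 B=42 C=38 D=33] open={R9}
Step 18: reserve R10 D 4 -> on_hand[A=50 B=42 C=42 D=33] avail[A=50 B=42 C=38 D=29] open={R10,R9}

Answer: A: 50
B: 42
C: 38
D: 29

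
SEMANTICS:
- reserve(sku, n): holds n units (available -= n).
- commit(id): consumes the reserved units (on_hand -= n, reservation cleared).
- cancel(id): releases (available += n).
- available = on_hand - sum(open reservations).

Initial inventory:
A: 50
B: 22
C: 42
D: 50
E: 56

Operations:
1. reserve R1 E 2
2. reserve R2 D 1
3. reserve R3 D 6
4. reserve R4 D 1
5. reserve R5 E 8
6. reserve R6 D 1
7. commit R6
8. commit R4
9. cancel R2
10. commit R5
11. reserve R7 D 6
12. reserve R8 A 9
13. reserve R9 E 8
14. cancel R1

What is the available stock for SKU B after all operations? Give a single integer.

Answer: 22

Derivation:
Step 1: reserve R1 E 2 -> on_hand[A=50 B=22 C=42 D=50 E=56] avail[A=50 B=22 C=42 D=50 E=54] open={R1}
Step 2: reserve R2 D 1 -> on_hand[A=50 B=22 C=42 D=50 E=56] avail[A=50 B=22 C=42 D=49 E=54] open={R1,R2}
Step 3: reserve R3 D 6 -> on_hand[A=50 B=22 C=42 D=50 E=56] avail[A=50 B=22 C=42 D=43 E=54] open={R1,R2,R3}
Step 4: reserve R4 D 1 -> on_hand[A=50 B=22 C=42 D=50 E=56] avail[A=50 B=22 C=42 D=42 E=54] open={R1,R2,R3,R4}
Step 5: reserve R5 E 8 -> on_hand[A=50 B=22 C=42 D=50 E=56] avail[A=50 B=22 C=42 D=42 E=46] open={R1,R2,R3,R4,R5}
Step 6: reserve R6 D 1 -> on_hand[A=50 B=22 C=42 D=50 E=56] avail[A=50 B=22 C=42 D=41 E=46] open={R1,R2,R3,R4,R5,R6}
Step 7: commit R6 -> on_hand[A=50 B=22 C=42 D=49 E=56] avail[A=50 B=22 C=42 D=41 E=46] open={R1,R2,R3,R4,R5}
Step 8: commit R4 -> on_hand[A=50 B=22 C=42 D=48 E=56] avail[A=50 B=22 C=42 D=41 E=46] open={R1,R2,R3,R5}
Step 9: cancel R2 -> on_hand[A=50 B=22 C=42 D=48 E=56] avail[A=50 B=22 C=42 D=42 E=46] open={R1,R3,R5}
Step 10: commit R5 -> on_hand[A=50 B=22 C=42 D=48 E=48] avail[A=50 B=22 C=42 D=42 E=46] open={R1,R3}
Step 11: reserve R7 D 6 -> on_hand[A=50 B=22 C=42 D=48 E=48] avail[A=50 B=22 C=42 D=36 E=46] open={R1,R3,R7}
Step 12: reserve R8 A 9 -> on_hand[A=50 B=22 C=42 D=48 E=48] avail[A=41 B=22 C=42 D=36 E=46] open={R1,R3,R7,R8}
Step 13: reserve R9 E 8 -> on_hand[A=50 B=22 C=42 D=48 E=48] avail[A=41 B=22 C=42 D=36 E=38] open={R1,R3,R7,R8,R9}
Step 14: cancel R1 -> on_hand[A=50 B=22 C=42 D=48 E=48] avail[A=41 B=22 C=42 D=36 E=40] open={R3,R7,R8,R9}
Final available[B] = 22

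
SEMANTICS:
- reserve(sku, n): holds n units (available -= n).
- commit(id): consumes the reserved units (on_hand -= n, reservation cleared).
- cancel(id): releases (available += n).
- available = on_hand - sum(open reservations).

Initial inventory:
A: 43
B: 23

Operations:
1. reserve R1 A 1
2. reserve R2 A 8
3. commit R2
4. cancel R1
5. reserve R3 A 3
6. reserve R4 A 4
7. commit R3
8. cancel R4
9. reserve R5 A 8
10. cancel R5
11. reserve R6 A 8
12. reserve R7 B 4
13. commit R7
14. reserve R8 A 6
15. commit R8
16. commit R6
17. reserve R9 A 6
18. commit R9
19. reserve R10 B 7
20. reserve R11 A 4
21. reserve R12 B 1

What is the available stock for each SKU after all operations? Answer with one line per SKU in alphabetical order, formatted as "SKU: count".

Answer: A: 8
B: 11

Derivation:
Step 1: reserve R1 A 1 -> on_hand[A=43 B=23] avail[A=42 B=23] open={R1}
Step 2: reserve R2 A 8 -> on_hand[A=43 B=23] avail[A=34 B=23] open={R1,R2}
Step 3: commit R2 -> on_hand[A=35 B=23] avail[A=34 B=23] open={R1}
Step 4: cancel R1 -> on_hand[A=35 B=23] avail[A=35 B=23] open={}
Step 5: reserve R3 A 3 -> on_hand[A=35 B=23] avail[A=32 B=23] open={R3}
Step 6: reserve R4 A 4 -> on_hand[A=35 B=23] avail[A=28 B=23] open={R3,R4}
Step 7: commit R3 -> on_hand[A=32 B=23] avail[A=28 B=23] open={R4}
Step 8: cancel R4 -> on_hand[A=32 B=23] avail[A=32 B=23] open={}
Step 9: reserve R5 A 8 -> on_hand[A=32 B=23] avail[A=24 B=23] open={R5}
Step 10: cancel R5 -> on_hand[A=32 B=23] avail[A=32 B=23] open={}
Step 11: reserve R6 A 8 -> on_hand[A=32 B=23] avail[A=24 B=23] open={R6}
Step 12: reserve R7 B 4 -> on_hand[A=32 B=23] avail[A=24 B=19] open={R6,R7}
Step 13: commit R7 -> on_hand[A=32 B=19] avail[A=24 B=19] open={R6}
Step 14: reserve R8 A 6 -> on_hand[A=32 B=19] avail[A=18 B=19] open={R6,R8}
Step 15: commit R8 -> on_hand[A=26 B=19] avail[A=18 B=19] open={R6}
Step 16: commit R6 -> on_hand[A=18 B=19] avail[A=18 B=19] open={}
Step 17: reserve R9 A 6 -> on_hand[A=18 B=19] avail[A=12 B=19] open={R9}
Step 18: commit R9 -> on_hand[A=12 B=19] avail[A=12 B=19] open={}
Step 19: reserve R10 B 7 -> on_hand[A=12 B=19] avail[A=12 B=12] open={R10}
Step 20: reserve R11 A 4 -> on_hand[A=12 B=19] avail[A=8 B=12] open={R10,R11}
Step 21: reserve R12 B 1 -> on_hand[A=12 B=19] avail[A=8 B=11] open={R10,R11,R12}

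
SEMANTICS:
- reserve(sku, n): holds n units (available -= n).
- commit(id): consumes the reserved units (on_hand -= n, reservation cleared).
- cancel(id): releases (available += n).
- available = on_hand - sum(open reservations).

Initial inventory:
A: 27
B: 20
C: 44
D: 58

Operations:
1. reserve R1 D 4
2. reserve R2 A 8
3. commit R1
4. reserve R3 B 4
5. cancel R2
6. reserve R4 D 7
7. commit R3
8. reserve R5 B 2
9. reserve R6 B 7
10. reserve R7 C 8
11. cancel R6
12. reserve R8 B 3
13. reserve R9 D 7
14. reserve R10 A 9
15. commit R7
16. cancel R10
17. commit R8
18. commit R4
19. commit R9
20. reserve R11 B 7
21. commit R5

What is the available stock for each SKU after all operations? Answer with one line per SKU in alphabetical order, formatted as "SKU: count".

Step 1: reserve R1 D 4 -> on_hand[A=27 B=20 C=44 D=58] avail[A=27 B=20 C=44 D=54] open={R1}
Step 2: reserve R2 A 8 -> on_hand[A=27 B=20 C=44 D=58] avail[A=19 B=20 C=44 D=54] open={R1,R2}
Step 3: commit R1 -> on_hand[A=27 B=20 C=44 D=54] avail[A=19 B=20 C=44 D=54] open={R2}
Step 4: reserve R3 B 4 -> on_hand[A=27 B=20 C=44 D=54] avail[A=19 B=16 C=44 D=54] open={R2,R3}
Step 5: cancel R2 -> on_hand[A=27 B=20 C=44 D=54] avail[A=27 B=16 C=44 D=54] open={R3}
Step 6: reserve R4 D 7 -> on_hand[A=27 B=20 C=44 D=54] avail[A=27 B=16 C=44 D=47] open={R3,R4}
Step 7: commit R3 -> on_hand[A=27 B=16 C=44 D=54] avail[A=27 B=16 C=44 D=47] open={R4}
Step 8: reserve R5 B 2 -> on_hand[A=27 B=16 C=44 D=54] avail[A=27 B=14 C=44 D=47] open={R4,R5}
Step 9: reserve R6 B 7 -> on_hand[A=27 B=16 C=44 D=54] avail[A=27 B=7 C=44 D=47] open={R4,R5,R6}
Step 10: reserve R7 C 8 -> on_hand[A=27 B=16 C=44 D=54] avail[A=27 B=7 C=36 D=47] open={R4,R5,R6,R7}
Step 11: cancel R6 -> on_hand[A=27 B=16 C=44 D=54] avail[A=27 B=14 C=36 D=47] open={R4,R5,R7}
Step 12: reserve R8 B 3 -> on_hand[A=27 B=16 C=44 D=54] avail[A=27 B=11 C=36 D=47] open={R4,R5,R7,R8}
Step 13: reserve R9 D 7 -> on_hand[A=27 B=16 C=44 D=54] avail[A=27 B=11 C=36 D=40] open={R4,R5,R7,R8,R9}
Step 14: reserve R10 A 9 -> on_hand[A=27 B=16 C=44 D=54] avail[A=18 B=11 C=36 D=40] open={R10,R4,R5,R7,R8,R9}
Step 15: commit R7 -> on_hand[A=27 B=16 C=36 D=54] avail[A=18 B=11 C=36 D=40] open={R10,R4,R5,R8,R9}
Step 16: cancel R10 -> on_hand[A=27 B=16 C=36 D=54] avail[A=27 B=11 C=36 D=40] open={R4,R5,R8,R9}
Step 17: commit R8 -> on_hand[A=27 B=13 C=36 D=54] avail[A=27 B=11 C=36 D=40] open={R4,R5,R9}
Step 18: commit R4 -> on_hand[A=27 B=13 C=36 D=47] avail[A=27 B=11 C=36 D=40] open={R5,R9}
Step 19: commit R9 -> on_hand[A=27 B=13 C=36 D=40] avail[A=27 B=11 C=36 D=40] open={R5}
Step 20: reserve R11 B 7 -> on_hand[A=27 B=13 C=36 D=40] avail[A=27 B=4 C=36 D=40] open={R11,R5}
Step 21: commit R5 -> on_hand[A=27 B=11 C=36 D=40] avail[A=27 B=4 C=36 D=40] open={R11}

Answer: A: 27
B: 4
C: 36
D: 40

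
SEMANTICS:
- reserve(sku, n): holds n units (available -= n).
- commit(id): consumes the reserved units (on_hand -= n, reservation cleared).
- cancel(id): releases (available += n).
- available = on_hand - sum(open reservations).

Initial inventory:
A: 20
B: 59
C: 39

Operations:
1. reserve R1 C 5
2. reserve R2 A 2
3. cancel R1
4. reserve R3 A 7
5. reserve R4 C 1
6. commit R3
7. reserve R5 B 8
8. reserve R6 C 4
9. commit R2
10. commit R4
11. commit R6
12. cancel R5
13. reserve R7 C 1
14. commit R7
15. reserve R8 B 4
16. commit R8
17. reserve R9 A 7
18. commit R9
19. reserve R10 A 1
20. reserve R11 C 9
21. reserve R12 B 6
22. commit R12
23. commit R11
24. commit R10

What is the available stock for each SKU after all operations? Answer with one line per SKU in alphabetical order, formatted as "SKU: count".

Answer: A: 3
B: 49
C: 24

Derivation:
Step 1: reserve R1 C 5 -> on_hand[A=20 B=59 C=39] avail[A=20 B=59 C=34] open={R1}
Step 2: reserve R2 A 2 -> on_hand[A=20 B=59 C=39] avail[A=18 B=59 C=34] open={R1,R2}
Step 3: cancel R1 -> on_hand[A=20 B=59 C=39] avail[A=18 B=59 C=39] open={R2}
Step 4: reserve R3 A 7 -> on_hand[A=20 B=59 C=39] avail[A=11 B=59 C=39] open={R2,R3}
Step 5: reserve R4 C 1 -> on_hand[A=20 B=59 C=39] avail[A=11 B=59 C=38] open={R2,R3,R4}
Step 6: commit R3 -> on_hand[A=13 B=59 C=39] avail[A=11 B=59 C=38] open={R2,R4}
Step 7: reserve R5 B 8 -> on_hand[A=13 B=59 C=39] avail[A=11 B=51 C=38] open={R2,R4,R5}
Step 8: reserve R6 C 4 -> on_hand[A=13 B=59 C=39] avail[A=11 B=51 C=34] open={R2,R4,R5,R6}
Step 9: commit R2 -> on_hand[A=11 B=59 C=39] avail[A=11 B=51 C=34] open={R4,R5,R6}
Step 10: commit R4 -> on_hand[A=11 B=59 C=38] avail[A=11 B=51 C=34] open={R5,R6}
Step 11: commit R6 -> on_hand[A=11 B=59 C=34] avail[A=11 B=51 C=34] open={R5}
Step 12: cancel R5 -> on_hand[A=11 B=59 C=34] avail[A=11 B=59 C=34] open={}
Step 13: reserve R7 C 1 -> on_hand[A=11 B=59 C=34] avail[A=11 B=59 C=33] open={R7}
Step 14: commit R7 -> on_hand[A=11 B=59 C=33] avail[A=11 B=59 C=33] open={}
Step 15: reserve R8 B 4 -> on_hand[A=11 B=59 C=33] avail[A=11 B=55 C=33] open={R8}
Step 16: commit R8 -> on_hand[A=11 B=55 C=33] avail[A=11 B=55 C=33] open={}
Step 17: reserve R9 A 7 -> on_hand[A=11 B=55 C=33] avail[A=4 B=55 C=33] open={R9}
Step 18: commit R9 -> on_hand[A=4 B=55 C=33] avail[A=4 B=55 C=33] open={}
Step 19: reserve R10 A 1 -> on_hand[A=4 B=55 C=33] avail[A=3 B=55 C=33] open={R10}
Step 20: reserve R11 C 9 -> on_hand[A=4 B=55 C=33] avail[A=3 B=55 C=24] open={R10,R11}
Step 21: reserve R12 B 6 -> on_hand[A=4 B=55 C=33] avail[A=3 B=49 C=24] open={R10,R11,R12}
Step 22: commit R12 -> on_hand[A=4 B=49 C=33] avail[A=3 B=49 C=24] open={R10,R11}
Step 23: commit R11 -> on_hand[A=4 B=49 C=24] avail[A=3 B=49 C=24] open={R10}
Step 24: commit R10 -> on_hand[A=3 B=49 C=24] avail[A=3 B=49 C=24] open={}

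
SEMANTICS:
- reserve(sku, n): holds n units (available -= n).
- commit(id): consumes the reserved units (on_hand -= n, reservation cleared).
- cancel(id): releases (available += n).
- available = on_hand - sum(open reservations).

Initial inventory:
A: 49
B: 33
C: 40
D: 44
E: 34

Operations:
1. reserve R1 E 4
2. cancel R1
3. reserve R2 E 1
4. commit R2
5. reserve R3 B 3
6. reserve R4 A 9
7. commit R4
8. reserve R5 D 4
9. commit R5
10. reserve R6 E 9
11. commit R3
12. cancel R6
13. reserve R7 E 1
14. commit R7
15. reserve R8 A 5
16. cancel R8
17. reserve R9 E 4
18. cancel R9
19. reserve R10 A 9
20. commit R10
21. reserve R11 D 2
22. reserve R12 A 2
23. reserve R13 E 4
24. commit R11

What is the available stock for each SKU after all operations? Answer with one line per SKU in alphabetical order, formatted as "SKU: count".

Answer: A: 29
B: 30
C: 40
D: 38
E: 28

Derivation:
Step 1: reserve R1 E 4 -> on_hand[A=49 B=33 C=40 D=44 E=34] avail[A=49 B=33 C=40 D=44 E=30] open={R1}
Step 2: cancel R1 -> on_hand[A=49 B=33 C=40 D=44 E=34] avail[A=49 B=33 C=40 D=44 E=34] open={}
Step 3: reserve R2 E 1 -> on_hand[A=49 B=33 C=40 D=44 E=34] avail[A=49 B=33 C=40 D=44 E=33] open={R2}
Step 4: commit R2 -> on_hand[A=49 B=33 C=40 D=44 E=33] avail[A=49 B=33 C=40 D=44 E=33] open={}
Step 5: reserve R3 B 3 -> on_hand[A=49 B=33 C=40 D=44 E=33] avail[A=49 B=30 C=40 D=44 E=33] open={R3}
Step 6: reserve R4 A 9 -> on_hand[A=49 B=33 C=40 D=44 E=33] avail[A=40 B=30 C=40 D=44 E=33] open={R3,R4}
Step 7: commit R4 -> on_hand[A=40 B=33 C=40 D=44 E=33] avail[A=40 B=30 C=40 D=44 E=33] open={R3}
Step 8: reserve R5 D 4 -> on_hand[A=40 B=33 C=40 D=44 E=33] avail[A=40 B=30 C=40 D=40 E=33] open={R3,R5}
Step 9: commit R5 -> on_hand[A=40 B=33 C=40 D=40 E=33] avail[A=40 B=30 C=40 D=40 E=33] open={R3}
Step 10: reserve R6 E 9 -> on_hand[A=40 B=33 C=40 D=40 E=33] avail[A=40 B=30 C=40 D=40 E=24] open={R3,R6}
Step 11: commit R3 -> on_hand[A=40 B=30 C=40 D=40 E=33] avail[A=40 B=30 C=40 D=40 E=24] open={R6}
Step 12: cancel R6 -> on_hand[A=40 B=30 C=40 D=40 E=33] avail[A=40 B=30 C=40 D=40 E=33] open={}
Step 13: reserve R7 E 1 -> on_hand[A=40 B=30 C=40 D=40 E=33] avail[A=40 B=30 C=40 D=40 E=32] open={R7}
Step 14: commit R7 -> on_hand[A=40 B=30 C=40 D=40 E=32] avail[A=40 B=30 C=40 D=40 E=32] open={}
Step 15: reserve R8 A 5 -> on_hand[A=40 B=30 C=40 D=40 E=32] avail[A=35 B=30 C=40 D=40 E=32] open={R8}
Step 16: cancel R8 -> on_hand[A=40 B=30 C=40 D=40 E=32] avail[A=40 B=30 C=40 D=40 E=32] open={}
Step 17: reserve R9 E 4 -> on_hand[A=40 B=30 C=40 D=40 E=32] avail[A=40 B=30 C=40 D=40 E=28] open={R9}
Step 18: cancel R9 -> on_hand[A=40 B=30 C=40 D=40 E=32] avail[A=40 B=30 C=40 D=40 E=32] open={}
Step 19: reserve R10 A 9 -> on_hand[A=40 B=30 C=40 D=40 E=32] avail[A=31 B=30 C=40 D=40 E=32] open={R10}
Step 20: commit R10 -> on_hand[A=31 B=30 C=40 D=40 E=32] avail[A=31 B=30 C=40 D=40 E=32] open={}
Step 21: reserve R11 D 2 -> on_hand[A=31 B=30 C=40 D=40 E=32] avail[A=31 B=30 C=40 D=38 E=32] open={R11}
Step 22: reserve R12 A 2 -> on_hand[A=31 B=30 C=40 D=40 E=32] avail[A=29 B=30 C=40 D=38 E=32] open={R11,R12}
Step 23: reserve R13 E 4 -> on_hand[A=31 B=30 C=40 D=40 E=32] avail[A=29 B=30 C=40 D=38 E=28] open={R11,R12,R13}
Step 24: commit R11 -> on_hand[A=31 B=30 C=40 D=38 E=32] avail[A=29 B=30 C=40 D=38 E=28] open={R12,R13}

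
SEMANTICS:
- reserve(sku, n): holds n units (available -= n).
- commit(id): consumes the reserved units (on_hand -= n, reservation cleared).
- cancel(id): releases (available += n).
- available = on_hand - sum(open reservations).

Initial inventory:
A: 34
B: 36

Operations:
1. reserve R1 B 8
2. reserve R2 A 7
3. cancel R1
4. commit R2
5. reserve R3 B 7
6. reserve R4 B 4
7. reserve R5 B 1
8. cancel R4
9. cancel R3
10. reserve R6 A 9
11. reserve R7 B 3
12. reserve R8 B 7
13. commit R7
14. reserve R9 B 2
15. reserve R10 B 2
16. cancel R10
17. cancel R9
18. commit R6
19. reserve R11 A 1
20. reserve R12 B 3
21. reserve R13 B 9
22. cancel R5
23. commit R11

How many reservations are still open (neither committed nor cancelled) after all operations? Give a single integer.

Answer: 3

Derivation:
Step 1: reserve R1 B 8 -> on_hand[A=34 B=36] avail[A=34 B=28] open={R1}
Step 2: reserve R2 A 7 -> on_hand[A=34 B=36] avail[A=27 B=28] open={R1,R2}
Step 3: cancel R1 -> on_hand[A=34 B=36] avail[A=27 B=36] open={R2}
Step 4: commit R2 -> on_hand[A=27 B=36] avail[A=27 B=36] open={}
Step 5: reserve R3 B 7 -> on_hand[A=27 B=36] avail[A=27 B=29] open={R3}
Step 6: reserve R4 B 4 -> on_hand[A=27 B=36] avail[A=27 B=25] open={R3,R4}
Step 7: reserve R5 B 1 -> on_hand[A=27 B=36] avail[A=27 B=24] open={R3,R4,R5}
Step 8: cancel R4 -> on_hand[A=27 B=36] avail[A=27 B=28] open={R3,R5}
Step 9: cancel R3 -> on_hand[A=27 B=36] avail[A=27 B=35] open={R5}
Step 10: reserve R6 A 9 -> on_hand[A=27 B=36] avail[A=18 B=35] open={R5,R6}
Step 11: reserve R7 B 3 -> on_hand[A=27 B=36] avail[A=18 B=32] open={R5,R6,R7}
Step 12: reserve R8 B 7 -> on_hand[A=27 B=36] avail[A=18 B=25] open={R5,R6,R7,R8}
Step 13: commit R7 -> on_hand[A=27 B=33] avail[A=18 B=25] open={R5,R6,R8}
Step 14: reserve R9 B 2 -> on_hand[A=27 B=33] avail[A=18 B=23] open={R5,R6,R8,R9}
Step 15: reserve R10 B 2 -> on_hand[A=27 B=33] avail[A=18 B=21] open={R10,R5,R6,R8,R9}
Step 16: cancel R10 -> on_hand[A=27 B=33] avail[A=18 B=23] open={R5,R6,R8,R9}
Step 17: cancel R9 -> on_hand[A=27 B=33] avail[A=18 B=25] open={R5,R6,R8}
Step 18: commit R6 -> on_hand[A=18 B=33] avail[A=18 B=25] open={R5,R8}
Step 19: reserve R11 A 1 -> on_hand[A=18 B=33] avail[A=17 B=25] open={R11,R5,R8}
Step 20: reserve R12 B 3 -> on_hand[A=18 B=33] avail[A=17 B=22] open={R11,R12,R5,R8}
Step 21: reserve R13 B 9 -> on_hand[A=18 B=33] avail[A=17 B=13] open={R11,R12,R13,R5,R8}
Step 22: cancel R5 -> on_hand[A=18 B=33] avail[A=17 B=14] open={R11,R12,R13,R8}
Step 23: commit R11 -> on_hand[A=17 B=33] avail[A=17 B=14] open={R12,R13,R8}
Open reservations: ['R12', 'R13', 'R8'] -> 3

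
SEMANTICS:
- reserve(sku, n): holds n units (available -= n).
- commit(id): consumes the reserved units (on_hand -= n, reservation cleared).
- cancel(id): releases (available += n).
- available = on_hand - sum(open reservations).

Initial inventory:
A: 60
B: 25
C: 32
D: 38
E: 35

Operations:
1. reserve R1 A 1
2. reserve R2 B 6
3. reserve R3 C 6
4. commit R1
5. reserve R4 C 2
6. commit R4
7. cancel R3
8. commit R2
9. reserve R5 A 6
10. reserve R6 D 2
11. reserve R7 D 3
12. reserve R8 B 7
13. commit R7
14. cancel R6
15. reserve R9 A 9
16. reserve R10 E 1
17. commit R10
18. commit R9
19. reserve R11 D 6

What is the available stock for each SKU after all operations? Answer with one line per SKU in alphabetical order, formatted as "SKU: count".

Step 1: reserve R1 A 1 -> on_hand[A=60 B=25 C=32 D=38 E=35] avail[A=59 B=25 C=32 D=38 E=35] open={R1}
Step 2: reserve R2 B 6 -> on_hand[A=60 B=25 C=32 D=38 E=35] avail[A=59 B=19 C=32 D=38 E=35] open={R1,R2}
Step 3: reserve R3 C 6 -> on_hand[A=60 B=25 C=32 D=38 E=35] avail[A=59 B=19 C=26 D=38 E=35] open={R1,R2,R3}
Step 4: commit R1 -> on_hand[A=59 B=25 C=32 D=38 E=35] avail[A=59 B=19 C=26 D=38 E=35] open={R2,R3}
Step 5: reserve R4 C 2 -> on_hand[A=59 B=25 C=32 D=38 E=35] avail[A=59 B=19 C=24 D=38 E=35] open={R2,R3,R4}
Step 6: commit R4 -> on_hand[A=59 B=25 C=30 D=38 E=35] avail[A=59 B=19 C=24 D=38 E=35] open={R2,R3}
Step 7: cancel R3 -> on_hand[A=59 B=25 C=30 D=38 E=35] avail[A=59 B=19 C=30 D=38 E=35] open={R2}
Step 8: commit R2 -> on_hand[A=59 B=19 C=30 D=38 E=35] avail[A=59 B=19 C=30 D=38 E=35] open={}
Step 9: reserve R5 A 6 -> on_hand[A=59 B=19 C=30 D=38 E=35] avail[A=53 B=19 C=30 D=38 E=35] open={R5}
Step 10: reserve R6 D 2 -> on_hand[A=59 B=19 C=30 D=38 E=35] avail[A=53 B=19 C=30 D=36 E=35] open={R5,R6}
Step 11: reserve R7 D 3 -> on_hand[A=59 B=19 C=30 D=38 E=35] avail[A=53 B=19 C=30 D=33 E=35] open={R5,R6,R7}
Step 12: reserve R8 B 7 -> on_hand[A=59 B=19 C=30 D=38 E=35] avail[A=53 B=12 C=30 D=33 E=35] open={R5,R6,R7,R8}
Step 13: commit R7 -> on_hand[A=59 B=19 C=30 D=35 E=35] avail[A=53 B=12 C=30 D=33 E=35] open={R5,R6,R8}
Step 14: cancel R6 -> on_hand[A=59 B=19 C=30 D=35 E=35] avail[A=53 B=12 C=30 D=35 E=35] open={R5,R8}
Step 15: reserve R9 A 9 -> on_hand[A=59 B=19 C=30 D=35 E=35] avail[A=44 B=12 C=30 D=35 E=35] open={R5,R8,R9}
Step 16: reserve R10 E 1 -> on_hand[A=59 B=19 C=30 D=35 E=35] avail[A=44 B=12 C=30 D=35 E=34] open={R10,R5,R8,R9}
Step 17: commit R10 -> on_hand[A=59 B=19 C=30 D=35 E=34] avail[A=44 B=12 C=30 D=35 E=34] open={R5,R8,R9}
Step 18: commit R9 -> on_hand[A=50 B=19 C=30 D=35 E=34] avail[A=44 B=12 C=30 D=35 E=34] open={R5,R8}
Step 19: reserve R11 D 6 -> on_hand[A=50 B=19 C=30 D=35 E=34] avail[A=44 B=12 C=30 D=29 E=34] open={R11,R5,R8}

Answer: A: 44
B: 12
C: 30
D: 29
E: 34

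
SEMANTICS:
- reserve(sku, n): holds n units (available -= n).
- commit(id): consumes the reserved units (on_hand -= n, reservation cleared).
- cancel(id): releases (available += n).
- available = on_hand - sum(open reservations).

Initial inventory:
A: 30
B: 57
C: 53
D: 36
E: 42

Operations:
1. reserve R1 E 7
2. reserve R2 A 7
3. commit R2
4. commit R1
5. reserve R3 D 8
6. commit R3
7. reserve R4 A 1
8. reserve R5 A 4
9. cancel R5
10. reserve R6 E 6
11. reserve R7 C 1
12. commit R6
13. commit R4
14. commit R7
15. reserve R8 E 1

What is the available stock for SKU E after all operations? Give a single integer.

Answer: 28

Derivation:
Step 1: reserve R1 E 7 -> on_hand[A=30 B=57 C=53 D=36 E=42] avail[A=30 B=57 C=53 D=36 E=35] open={R1}
Step 2: reserve R2 A 7 -> on_hand[A=30 B=57 C=53 D=36 E=42] avail[A=23 B=57 C=53 D=36 E=35] open={R1,R2}
Step 3: commit R2 -> on_hand[A=23 B=57 C=53 D=36 E=42] avail[A=23 B=57 C=53 D=36 E=35] open={R1}
Step 4: commit R1 -> on_hand[A=23 B=57 C=53 D=36 E=35] avail[A=23 B=57 C=53 D=36 E=35] open={}
Step 5: reserve R3 D 8 -> on_hand[A=23 B=57 C=53 D=36 E=35] avail[A=23 B=57 C=53 D=28 E=35] open={R3}
Step 6: commit R3 -> on_hand[A=23 B=57 C=53 D=28 E=35] avail[A=23 B=57 C=53 D=28 E=35] open={}
Step 7: reserve R4 A 1 -> on_hand[A=23 B=57 C=53 D=28 E=35] avail[A=22 B=57 C=53 D=28 E=35] open={R4}
Step 8: reserve R5 A 4 -> on_hand[A=23 B=57 C=53 D=28 E=35] avail[A=18 B=57 C=53 D=28 E=35] open={R4,R5}
Step 9: cancel R5 -> on_hand[A=23 B=57 C=53 D=28 E=35] avail[A=22 B=57 C=53 D=28 E=35] open={R4}
Step 10: reserve R6 E 6 -> on_hand[A=23 B=57 C=53 D=28 E=35] avail[A=22 B=57 C=53 D=28 E=29] open={R4,R6}
Step 11: reserve R7 C 1 -> on_hand[A=23 B=57 C=53 D=28 E=35] avail[A=22 B=57 C=52 D=28 E=29] open={R4,R6,R7}
Step 12: commit R6 -> on_hand[A=23 B=57 C=53 D=28 E=29] avail[A=22 B=57 C=52 D=28 E=29] open={R4,R7}
Step 13: commit R4 -> on_hand[A=22 B=57 C=53 D=28 E=29] avail[A=22 B=57 C=52 D=28 E=29] open={R7}
Step 14: commit R7 -> on_hand[A=22 B=57 C=52 D=28 E=29] avail[A=22 B=57 C=52 D=28 E=29] open={}
Step 15: reserve R8 E 1 -> on_hand[A=22 B=57 C=52 D=28 E=29] avail[A=22 B=57 C=52 D=28 E=28] open={R8}
Final available[E] = 28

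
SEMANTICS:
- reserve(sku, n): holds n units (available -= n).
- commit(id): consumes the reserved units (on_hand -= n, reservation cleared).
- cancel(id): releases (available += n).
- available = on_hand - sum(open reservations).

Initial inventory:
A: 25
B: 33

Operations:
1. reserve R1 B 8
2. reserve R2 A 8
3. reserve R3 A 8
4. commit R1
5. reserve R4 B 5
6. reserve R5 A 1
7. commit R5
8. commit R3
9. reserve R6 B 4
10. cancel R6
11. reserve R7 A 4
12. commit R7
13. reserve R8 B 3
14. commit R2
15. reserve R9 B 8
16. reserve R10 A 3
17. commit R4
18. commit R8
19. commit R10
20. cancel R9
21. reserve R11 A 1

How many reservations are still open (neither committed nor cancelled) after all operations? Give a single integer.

Step 1: reserve R1 B 8 -> on_hand[A=25 B=33] avail[A=25 B=25] open={R1}
Step 2: reserve R2 A 8 -> on_hand[A=25 B=33] avail[A=17 B=25] open={R1,R2}
Step 3: reserve R3 A 8 -> on_hand[A=25 B=33] avail[A=9 B=25] open={R1,R2,R3}
Step 4: commit R1 -> on_hand[A=25 B=25] avail[A=9 B=25] open={R2,R3}
Step 5: reserve R4 B 5 -> on_hand[A=25 B=25] avail[A=9 B=20] open={R2,R3,R4}
Step 6: reserve R5 A 1 -> on_hand[A=25 B=25] avail[A=8 B=20] open={R2,R3,R4,R5}
Step 7: commit R5 -> on_hand[A=24 B=25] avail[A=8 B=20] open={R2,R3,R4}
Step 8: commit R3 -> on_hand[A=16 B=25] avail[A=8 B=20] open={R2,R4}
Step 9: reserve R6 B 4 -> on_hand[A=16 B=25] avail[A=8 B=16] open={R2,R4,R6}
Step 10: cancel R6 -> on_hand[A=16 B=25] avail[A=8 B=20] open={R2,R4}
Step 11: reserve R7 A 4 -> on_hand[A=16 B=25] avail[A=4 B=20] open={R2,R4,R7}
Step 12: commit R7 -> on_hand[A=12 B=25] avail[A=4 B=20] open={R2,R4}
Step 13: reserve R8 B 3 -> on_hand[A=12 B=25] avail[A=4 B=17] open={R2,R4,R8}
Step 14: commit R2 -> on_hand[A=4 B=25] avail[A=4 B=17] open={R4,R8}
Step 15: reserve R9 B 8 -> on_hand[A=4 B=25] avail[A=4 B=9] open={R4,R8,R9}
Step 16: reserve R10 A 3 -> on_hand[A=4 B=25] avail[A=1 B=9] open={R10,R4,R8,R9}
Step 17: commit R4 -> on_hand[A=4 B=20] avail[A=1 B=9] open={R10,R8,R9}
Step 18: commit R8 -> on_hand[A=4 B=17] avail[A=1 B=9] open={R10,R9}
Step 19: commit R10 -> on_hand[A=1 B=17] avail[A=1 B=9] open={R9}
Step 20: cancel R9 -> on_hand[A=1 B=17] avail[A=1 B=17] open={}
Step 21: reserve R11 A 1 -> on_hand[A=1 B=17] avail[A=0 B=17] open={R11}
Open reservations: ['R11'] -> 1

Answer: 1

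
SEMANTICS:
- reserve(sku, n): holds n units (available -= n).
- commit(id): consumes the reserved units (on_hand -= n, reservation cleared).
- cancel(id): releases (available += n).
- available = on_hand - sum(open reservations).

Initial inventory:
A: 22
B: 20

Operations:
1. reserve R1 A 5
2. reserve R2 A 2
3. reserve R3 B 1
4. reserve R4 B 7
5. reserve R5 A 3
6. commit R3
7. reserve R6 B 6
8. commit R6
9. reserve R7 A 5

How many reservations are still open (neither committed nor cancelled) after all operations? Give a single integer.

Answer: 5

Derivation:
Step 1: reserve R1 A 5 -> on_hand[A=22 B=20] avail[A=17 B=20] open={R1}
Step 2: reserve R2 A 2 -> on_hand[A=22 B=20] avail[A=15 B=20] open={R1,R2}
Step 3: reserve R3 B 1 -> on_hand[A=22 B=20] avail[A=15 B=19] open={R1,R2,R3}
Step 4: reserve R4 B 7 -> on_hand[A=22 B=20] avail[A=15 B=12] open={R1,R2,R3,R4}
Step 5: reserve R5 A 3 -> on_hand[A=22 B=20] avail[A=12 B=12] open={R1,R2,R3,R4,R5}
Step 6: commit R3 -> on_hand[A=22 B=19] avail[A=12 B=12] open={R1,R2,R4,R5}
Step 7: reserve R6 B 6 -> on_hand[A=22 B=19] avail[A=12 B=6] open={R1,R2,R4,R5,R6}
Step 8: commit R6 -> on_hand[A=22 B=13] avail[A=12 B=6] open={R1,R2,R4,R5}
Step 9: reserve R7 A 5 -> on_hand[A=22 B=13] avail[A=7 B=6] open={R1,R2,R4,R5,R7}
Open reservations: ['R1', 'R2', 'R4', 'R5', 'R7'] -> 5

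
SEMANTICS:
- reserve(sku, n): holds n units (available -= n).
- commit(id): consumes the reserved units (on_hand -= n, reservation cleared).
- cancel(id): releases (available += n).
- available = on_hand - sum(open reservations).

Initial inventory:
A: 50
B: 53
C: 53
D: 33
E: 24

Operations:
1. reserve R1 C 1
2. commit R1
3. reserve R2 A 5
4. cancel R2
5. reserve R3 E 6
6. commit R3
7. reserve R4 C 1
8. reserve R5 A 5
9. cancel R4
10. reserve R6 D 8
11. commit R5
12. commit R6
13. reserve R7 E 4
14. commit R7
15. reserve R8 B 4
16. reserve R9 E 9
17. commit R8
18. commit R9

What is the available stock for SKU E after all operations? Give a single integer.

Step 1: reserve R1 C 1 -> on_hand[A=50 B=53 C=53 D=33 E=24] avail[A=50 B=53 C=52 D=33 E=24] open={R1}
Step 2: commit R1 -> on_hand[A=50 B=53 C=52 D=33 E=24] avail[A=50 B=53 C=52 D=33 E=24] open={}
Step 3: reserve R2 A 5 -> on_hand[A=50 B=53 C=52 D=33 E=24] avail[A=45 B=53 C=52 D=33 E=24] open={R2}
Step 4: cancel R2 -> on_hand[A=50 B=53 C=52 D=33 E=24] avail[A=50 B=53 C=52 D=33 E=24] open={}
Step 5: reserve R3 E 6 -> on_hand[A=50 B=53 C=52 D=33 E=24] avail[A=50 B=53 C=52 D=33 E=18] open={R3}
Step 6: commit R3 -> on_hand[A=50 B=53 C=52 D=33 E=18] avail[A=50 B=53 C=52 D=33 E=18] open={}
Step 7: reserve R4 C 1 -> on_hand[A=50 B=53 C=52 D=33 E=18] avail[A=50 B=53 C=51 D=33 E=18] open={R4}
Step 8: reserve R5 A 5 -> on_hand[A=50 B=53 C=52 D=33 E=18] avail[A=45 B=53 C=51 D=33 E=18] open={R4,R5}
Step 9: cancel R4 -> on_hand[A=50 B=53 C=52 D=33 E=18] avail[A=45 B=53 C=52 D=33 E=18] open={R5}
Step 10: reserve R6 D 8 -> on_hand[A=50 B=53 C=52 D=33 E=18] avail[A=45 B=53 C=52 D=25 E=18] open={R5,R6}
Step 11: commit R5 -> on_hand[A=45 B=53 C=52 D=33 E=18] avail[A=45 B=53 C=52 D=25 E=18] open={R6}
Step 12: commit R6 -> on_hand[A=45 B=53 C=52 D=25 E=18] avail[A=45 B=53 C=52 D=25 E=18] open={}
Step 13: reserve R7 E 4 -> on_hand[A=45 B=53 C=52 D=25 E=18] avail[A=45 B=53 C=52 D=25 E=14] open={R7}
Step 14: commit R7 -> on_hand[A=45 B=53 C=52 D=25 E=14] avail[A=45 B=53 C=52 D=25 E=14] open={}
Step 15: reserve R8 B 4 -> on_hand[A=45 B=53 C=52 D=25 E=14] avail[A=45 B=49 C=52 D=25 E=14] open={R8}
Step 16: reserve R9 E 9 -> on_hand[A=45 B=53 C=52 D=25 E=14] avail[A=45 B=49 C=52 D=25 E=5] open={R8,R9}
Step 17: commit R8 -> on_hand[A=45 B=49 C=52 D=25 E=14] avail[A=45 B=49 C=52 D=25 E=5] open={R9}
Step 18: commit R9 -> on_hand[A=45 B=49 C=52 D=25 E=5] avail[A=45 B=49 C=52 D=25 E=5] open={}
Final available[E] = 5

Answer: 5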